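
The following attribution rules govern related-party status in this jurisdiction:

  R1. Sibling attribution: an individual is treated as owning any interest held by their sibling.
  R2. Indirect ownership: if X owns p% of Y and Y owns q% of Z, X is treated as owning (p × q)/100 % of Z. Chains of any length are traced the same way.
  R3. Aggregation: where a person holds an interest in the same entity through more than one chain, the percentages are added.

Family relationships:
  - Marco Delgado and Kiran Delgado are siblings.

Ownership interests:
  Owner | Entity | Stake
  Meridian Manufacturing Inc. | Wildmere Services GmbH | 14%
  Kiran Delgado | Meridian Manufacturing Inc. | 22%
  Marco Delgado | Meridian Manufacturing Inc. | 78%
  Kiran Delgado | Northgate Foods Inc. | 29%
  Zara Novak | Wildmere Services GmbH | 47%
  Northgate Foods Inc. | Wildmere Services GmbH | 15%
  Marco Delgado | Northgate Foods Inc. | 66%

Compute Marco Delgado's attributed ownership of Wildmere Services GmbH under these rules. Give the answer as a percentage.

28.25%

By sibling attribution (R1), Marco Delgado is treated as also owning Kiran Delgado's interest in Northgate Foods Inc, giving 66% + 29% = 95%.
By sibling attribution (R1), Marco Delgado is treated as also owning Kiran Delgado's interest in Meridian Manufacturing Inc, giving 78% + 22% = 100%.
Chain via Northgate Foods Inc. (R2): 95% × 15% = 14.25% of Wildmere Services GmbH.
Chain via Meridian Manufacturing Inc. (R2): 100% × 14% = 14% of Wildmere Services GmbH.
Aggregating (R3): 14.25% + 14% = 28.25%.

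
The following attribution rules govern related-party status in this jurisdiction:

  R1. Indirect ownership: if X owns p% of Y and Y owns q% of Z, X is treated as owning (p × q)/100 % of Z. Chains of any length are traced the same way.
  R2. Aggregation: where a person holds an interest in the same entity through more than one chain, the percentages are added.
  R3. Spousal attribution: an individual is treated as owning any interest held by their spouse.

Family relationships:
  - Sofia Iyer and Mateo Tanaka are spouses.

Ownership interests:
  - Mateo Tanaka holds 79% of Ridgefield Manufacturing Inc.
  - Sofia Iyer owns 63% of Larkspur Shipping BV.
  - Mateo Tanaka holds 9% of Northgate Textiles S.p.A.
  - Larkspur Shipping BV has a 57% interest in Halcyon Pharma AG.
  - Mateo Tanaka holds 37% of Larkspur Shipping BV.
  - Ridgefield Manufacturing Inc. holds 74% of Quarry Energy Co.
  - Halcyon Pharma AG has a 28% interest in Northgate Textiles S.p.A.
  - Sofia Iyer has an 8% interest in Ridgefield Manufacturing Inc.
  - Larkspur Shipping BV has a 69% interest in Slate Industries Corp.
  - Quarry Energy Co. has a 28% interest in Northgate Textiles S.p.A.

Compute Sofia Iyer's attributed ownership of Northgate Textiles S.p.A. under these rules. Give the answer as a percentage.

By spousal attribution (R3), Sofia Iyer is treated as also owning Mateo Tanaka's interest in Larkspur Shipping BV, giving 63% + 37% = 100%.
By spousal attribution (R3), Sofia Iyer is treated as also owning Mateo Tanaka's interest in Ridgefield Manufacturing Inc, giving 8% + 79% = 87%.
By spousal attribution (R3), Sofia Iyer is treated as owning Mateo Tanaka's 9% interest in Northgate Textiles S.p.A.
Chain via Larkspur Shipping BV → Halcyon Pharma AG (R1): 100% × 57% × 28% = 15.96% of Northgate Textiles S.p.A.
Chain via Ridgefield Manufacturing Inc. → Quarry Energy Co. (R1): 87% × 74% × 28% = 18.0264% of Northgate Textiles S.p.A.
Direct interest in Northgate Textiles S.p.A: 9%.
Aggregating (R2): 15.96% + 18.0264% + 9% = 42.9864%.

42.9864%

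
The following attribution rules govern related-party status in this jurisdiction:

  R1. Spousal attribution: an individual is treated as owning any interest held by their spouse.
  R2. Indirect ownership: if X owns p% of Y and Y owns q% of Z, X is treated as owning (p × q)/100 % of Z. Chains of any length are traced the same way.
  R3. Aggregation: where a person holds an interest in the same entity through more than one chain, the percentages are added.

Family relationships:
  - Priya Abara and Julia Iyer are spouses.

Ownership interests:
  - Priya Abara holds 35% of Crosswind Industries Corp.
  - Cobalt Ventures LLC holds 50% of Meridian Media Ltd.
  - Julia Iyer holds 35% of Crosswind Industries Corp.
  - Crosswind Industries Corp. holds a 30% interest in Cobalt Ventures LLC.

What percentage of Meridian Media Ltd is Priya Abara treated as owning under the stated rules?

10.5%

By spousal attribution (R1), Priya Abara is treated as also owning Julia Iyer's interest in Crosswind Industries Corp, giving 35% + 35% = 70%.
Chain via Crosswind Industries Corp. → Cobalt Ventures LLC (R2): 70% × 30% × 50% = 10.5% of Meridian Media Ltd.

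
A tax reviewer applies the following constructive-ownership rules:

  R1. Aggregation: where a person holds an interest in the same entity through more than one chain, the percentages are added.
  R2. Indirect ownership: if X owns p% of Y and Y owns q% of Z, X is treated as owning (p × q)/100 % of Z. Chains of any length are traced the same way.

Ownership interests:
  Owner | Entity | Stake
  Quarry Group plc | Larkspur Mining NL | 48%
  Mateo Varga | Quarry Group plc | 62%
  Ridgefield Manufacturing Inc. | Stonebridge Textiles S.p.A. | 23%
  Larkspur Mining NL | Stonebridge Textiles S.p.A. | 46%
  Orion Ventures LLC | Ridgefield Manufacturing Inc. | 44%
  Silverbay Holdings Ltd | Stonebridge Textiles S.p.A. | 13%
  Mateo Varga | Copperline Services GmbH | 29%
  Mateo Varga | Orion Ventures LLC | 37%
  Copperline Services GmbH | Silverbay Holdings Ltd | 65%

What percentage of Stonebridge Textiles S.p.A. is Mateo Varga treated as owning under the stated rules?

Chain via Orion Ventures LLC → Ridgefield Manufacturing Inc. (R2): 37% × 44% × 23% = 3.7444% of Stonebridge Textiles S.p.A.
Chain via Quarry Group plc → Larkspur Mining NL (R2): 62% × 48% × 46% = 13.6896% of Stonebridge Textiles S.p.A.
Chain via Copperline Services GmbH → Silverbay Holdings Ltd (R2): 29% × 65% × 13% = 2.4505% of Stonebridge Textiles S.p.A.
Aggregating (R1): 3.7444% + 13.6896% + 2.4505% = 19.8845%.

19.8845%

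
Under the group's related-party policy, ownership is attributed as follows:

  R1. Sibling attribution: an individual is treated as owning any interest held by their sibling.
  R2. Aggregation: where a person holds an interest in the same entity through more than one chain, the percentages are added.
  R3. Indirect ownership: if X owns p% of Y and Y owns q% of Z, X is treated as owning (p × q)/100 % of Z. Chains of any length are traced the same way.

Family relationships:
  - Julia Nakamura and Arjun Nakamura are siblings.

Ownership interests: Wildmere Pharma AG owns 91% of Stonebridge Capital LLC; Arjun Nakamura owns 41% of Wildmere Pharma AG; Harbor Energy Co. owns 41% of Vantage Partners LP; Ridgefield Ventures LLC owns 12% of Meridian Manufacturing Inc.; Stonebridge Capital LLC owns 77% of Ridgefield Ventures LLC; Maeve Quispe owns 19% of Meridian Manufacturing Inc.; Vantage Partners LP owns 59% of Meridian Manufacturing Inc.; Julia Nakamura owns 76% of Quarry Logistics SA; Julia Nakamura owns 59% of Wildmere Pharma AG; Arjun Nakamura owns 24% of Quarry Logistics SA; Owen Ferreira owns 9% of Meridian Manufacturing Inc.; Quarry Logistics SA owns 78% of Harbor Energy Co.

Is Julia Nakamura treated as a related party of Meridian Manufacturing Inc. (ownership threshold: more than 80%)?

No

By sibling attribution (R1), Julia Nakamura is treated as also owning Arjun Nakamura's interest in Wildmere Pharma AG, giving 59% + 41% = 100%.
By sibling attribution (R1), Julia Nakamura is treated as also owning Arjun Nakamura's interest in Quarry Logistics SA, giving 76% + 24% = 100%.
Chain via Wildmere Pharma AG → Stonebridge Capital LLC → Ridgefield Ventures LLC (R3): 100% × 91% × 77% × 12% = 8.4084% of Meridian Manufacturing Inc.
Chain via Quarry Logistics SA → Harbor Energy Co. → Vantage Partners LP (R3): 100% × 78% × 41% × 59% = 18.8682% of Meridian Manufacturing Inc.
Aggregating (R2): 8.4084% + 18.8682% = 27.2766%.
27.2766% does not exceed the 80% threshold, so Julia is not a related party to Meridian Manufacturing Inc.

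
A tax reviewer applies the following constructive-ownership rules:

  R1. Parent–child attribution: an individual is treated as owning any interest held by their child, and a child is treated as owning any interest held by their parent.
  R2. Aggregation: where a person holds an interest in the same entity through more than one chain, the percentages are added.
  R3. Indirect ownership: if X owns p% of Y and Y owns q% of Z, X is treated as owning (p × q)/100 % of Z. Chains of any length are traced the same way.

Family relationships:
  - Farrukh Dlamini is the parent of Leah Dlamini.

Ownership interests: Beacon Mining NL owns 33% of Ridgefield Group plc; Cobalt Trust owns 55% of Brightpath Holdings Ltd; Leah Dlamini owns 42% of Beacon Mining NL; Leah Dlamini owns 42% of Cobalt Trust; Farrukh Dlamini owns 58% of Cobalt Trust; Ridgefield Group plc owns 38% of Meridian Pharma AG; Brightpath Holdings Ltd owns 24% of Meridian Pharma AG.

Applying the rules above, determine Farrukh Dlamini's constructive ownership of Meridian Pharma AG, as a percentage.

18.4668%

By parent–child attribution (R1), Farrukh Dlamini is treated as also owning Leah Dlamini's interest in Cobalt Trust, giving 58% + 42% = 100%.
By parent–child attribution (R1), Farrukh Dlamini is treated as owning Leah Dlamini's 42% interest in Beacon Mining NL.
Chain via Cobalt Trust → Brightpath Holdings Ltd (R3): 100% × 55% × 24% = 13.2% of Meridian Pharma AG.
Chain via Beacon Mining NL → Ridgefield Group plc (R3): 42% × 33% × 38% = 5.2668% of Meridian Pharma AG.
Aggregating (R2): 13.2% + 5.2668% = 18.4668%.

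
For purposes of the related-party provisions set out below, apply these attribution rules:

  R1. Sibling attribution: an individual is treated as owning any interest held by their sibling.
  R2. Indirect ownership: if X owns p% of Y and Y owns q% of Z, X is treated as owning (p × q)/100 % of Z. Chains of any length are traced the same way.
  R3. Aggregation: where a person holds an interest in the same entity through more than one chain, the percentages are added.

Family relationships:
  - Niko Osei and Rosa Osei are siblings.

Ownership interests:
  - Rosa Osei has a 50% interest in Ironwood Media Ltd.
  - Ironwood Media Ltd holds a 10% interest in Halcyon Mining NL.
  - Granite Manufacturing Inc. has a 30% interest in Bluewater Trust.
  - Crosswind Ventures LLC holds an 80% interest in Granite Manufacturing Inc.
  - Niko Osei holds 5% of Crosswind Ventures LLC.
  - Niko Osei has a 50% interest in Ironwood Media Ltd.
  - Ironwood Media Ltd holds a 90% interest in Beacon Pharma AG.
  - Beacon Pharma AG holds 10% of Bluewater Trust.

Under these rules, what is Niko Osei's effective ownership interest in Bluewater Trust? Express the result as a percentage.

10.2%

By sibling attribution (R1), Niko Osei is treated as also owning Rosa Osei's interest in Ironwood Media Ltd, giving 50% + 50% = 100%.
Chain via Ironwood Media Ltd → Beacon Pharma AG (R2): 100% × 90% × 10% = 9% of Bluewater Trust.
Chain via Crosswind Ventures LLC → Granite Manufacturing Inc. (R2): 5% × 80% × 30% = 1.2% of Bluewater Trust.
Aggregating (R3): 9% + 1.2% = 10.2%.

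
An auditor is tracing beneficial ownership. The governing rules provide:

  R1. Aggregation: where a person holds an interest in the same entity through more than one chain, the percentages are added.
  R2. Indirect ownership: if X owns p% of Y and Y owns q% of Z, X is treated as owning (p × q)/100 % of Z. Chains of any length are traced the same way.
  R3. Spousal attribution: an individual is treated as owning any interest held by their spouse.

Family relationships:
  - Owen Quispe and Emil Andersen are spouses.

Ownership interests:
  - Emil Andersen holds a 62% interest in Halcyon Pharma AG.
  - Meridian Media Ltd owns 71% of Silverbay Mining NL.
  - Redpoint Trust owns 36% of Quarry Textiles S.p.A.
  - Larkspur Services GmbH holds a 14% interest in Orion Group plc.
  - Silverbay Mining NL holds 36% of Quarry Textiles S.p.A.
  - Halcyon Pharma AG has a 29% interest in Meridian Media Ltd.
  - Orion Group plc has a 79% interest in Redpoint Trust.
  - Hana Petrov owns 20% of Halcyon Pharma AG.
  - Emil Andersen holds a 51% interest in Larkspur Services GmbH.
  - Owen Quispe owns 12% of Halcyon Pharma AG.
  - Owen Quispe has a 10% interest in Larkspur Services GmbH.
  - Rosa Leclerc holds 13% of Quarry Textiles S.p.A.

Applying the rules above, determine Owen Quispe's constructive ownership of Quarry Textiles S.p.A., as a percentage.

7.913952%

By spousal attribution (R3), Owen Quispe is treated as also owning Emil Andersen's interest in Larkspur Services GmbH, giving 10% + 51% = 61%.
By spousal attribution (R3), Owen Quispe is treated as also owning Emil Andersen's interest in Halcyon Pharma AG, giving 12% + 62% = 74%.
Chain via Larkspur Services GmbH → Orion Group plc → Redpoint Trust (R2): 61% × 14% × 79% × 36% = 2.428776% of Quarry Textiles S.p.A.
Chain via Halcyon Pharma AG → Meridian Media Ltd → Silverbay Mining NL (R2): 74% × 29% × 71% × 36% = 5.485176% of Quarry Textiles S.p.A.
Aggregating (R1): 2.428776% + 5.485176% = 7.913952%.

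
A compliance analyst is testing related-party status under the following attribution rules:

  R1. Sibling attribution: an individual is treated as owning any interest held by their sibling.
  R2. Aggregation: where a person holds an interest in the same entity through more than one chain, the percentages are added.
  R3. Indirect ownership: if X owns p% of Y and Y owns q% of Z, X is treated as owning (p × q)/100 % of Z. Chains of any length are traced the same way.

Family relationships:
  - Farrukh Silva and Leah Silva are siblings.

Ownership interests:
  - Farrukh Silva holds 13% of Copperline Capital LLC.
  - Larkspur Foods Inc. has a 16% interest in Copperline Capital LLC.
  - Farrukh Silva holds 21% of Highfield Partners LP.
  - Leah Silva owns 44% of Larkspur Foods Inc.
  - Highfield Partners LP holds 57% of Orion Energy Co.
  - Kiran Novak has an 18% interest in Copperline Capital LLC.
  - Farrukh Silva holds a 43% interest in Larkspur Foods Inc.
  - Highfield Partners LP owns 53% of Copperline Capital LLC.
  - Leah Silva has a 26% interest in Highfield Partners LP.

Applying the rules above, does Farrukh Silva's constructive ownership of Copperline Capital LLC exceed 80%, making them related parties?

No

By sibling attribution (R1), Farrukh Silva is treated as also owning Leah Silva's interest in Highfield Partners LP, giving 21% + 26% = 47%.
By sibling attribution (R1), Farrukh Silva is treated as also owning Leah Silva's interest in Larkspur Foods Inc, giving 43% + 44% = 87%.
Chain via Highfield Partners LP (R3): 47% × 53% = 24.91% of Copperline Capital LLC.
Chain via Larkspur Foods Inc. (R3): 87% × 16% = 13.92% of Copperline Capital LLC.
Direct interest in Copperline Capital LLC: 13%.
Aggregating (R2): 24.91% + 13.92% + 13% = 51.83%.
51.83% does not exceed the 80% threshold, so Farrukh is not a related party to Copperline Capital LLC.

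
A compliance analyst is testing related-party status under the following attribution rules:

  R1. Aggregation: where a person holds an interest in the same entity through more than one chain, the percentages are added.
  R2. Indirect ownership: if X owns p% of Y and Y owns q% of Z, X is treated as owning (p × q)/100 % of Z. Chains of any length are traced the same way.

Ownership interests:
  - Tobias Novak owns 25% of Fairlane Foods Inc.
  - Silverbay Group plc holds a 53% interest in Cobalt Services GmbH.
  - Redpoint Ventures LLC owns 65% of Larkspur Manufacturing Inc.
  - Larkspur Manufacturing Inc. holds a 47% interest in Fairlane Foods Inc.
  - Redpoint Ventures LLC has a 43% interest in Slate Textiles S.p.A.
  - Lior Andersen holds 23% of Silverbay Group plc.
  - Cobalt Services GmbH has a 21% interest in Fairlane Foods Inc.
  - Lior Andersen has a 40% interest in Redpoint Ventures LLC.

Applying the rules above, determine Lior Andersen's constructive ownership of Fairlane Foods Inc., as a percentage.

14.7799%

Chain via Silverbay Group plc → Cobalt Services GmbH (R2): 23% × 53% × 21% = 2.5599% of Fairlane Foods Inc.
Chain via Redpoint Ventures LLC → Larkspur Manufacturing Inc. (R2): 40% × 65% × 47% = 12.22% of Fairlane Foods Inc.
Aggregating (R1): 2.5599% + 12.22% = 14.7799%.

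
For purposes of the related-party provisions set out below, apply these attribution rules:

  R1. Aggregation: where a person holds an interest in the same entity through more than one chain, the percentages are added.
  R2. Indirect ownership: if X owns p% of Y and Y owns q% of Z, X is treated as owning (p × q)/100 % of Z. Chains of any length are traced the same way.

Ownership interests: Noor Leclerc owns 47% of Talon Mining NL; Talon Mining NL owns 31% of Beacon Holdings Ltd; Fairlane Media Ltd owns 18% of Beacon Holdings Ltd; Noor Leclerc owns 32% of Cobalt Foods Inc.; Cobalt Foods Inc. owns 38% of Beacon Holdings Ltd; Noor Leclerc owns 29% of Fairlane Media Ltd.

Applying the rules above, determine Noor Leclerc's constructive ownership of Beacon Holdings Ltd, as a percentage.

Chain via Fairlane Media Ltd (R2): 29% × 18% = 5.22% of Beacon Holdings Ltd.
Chain via Talon Mining NL (R2): 47% × 31% = 14.57% of Beacon Holdings Ltd.
Chain via Cobalt Foods Inc. (R2): 32% × 38% = 12.16% of Beacon Holdings Ltd.
Aggregating (R1): 5.22% + 14.57% + 12.16% = 31.95%.

31.95%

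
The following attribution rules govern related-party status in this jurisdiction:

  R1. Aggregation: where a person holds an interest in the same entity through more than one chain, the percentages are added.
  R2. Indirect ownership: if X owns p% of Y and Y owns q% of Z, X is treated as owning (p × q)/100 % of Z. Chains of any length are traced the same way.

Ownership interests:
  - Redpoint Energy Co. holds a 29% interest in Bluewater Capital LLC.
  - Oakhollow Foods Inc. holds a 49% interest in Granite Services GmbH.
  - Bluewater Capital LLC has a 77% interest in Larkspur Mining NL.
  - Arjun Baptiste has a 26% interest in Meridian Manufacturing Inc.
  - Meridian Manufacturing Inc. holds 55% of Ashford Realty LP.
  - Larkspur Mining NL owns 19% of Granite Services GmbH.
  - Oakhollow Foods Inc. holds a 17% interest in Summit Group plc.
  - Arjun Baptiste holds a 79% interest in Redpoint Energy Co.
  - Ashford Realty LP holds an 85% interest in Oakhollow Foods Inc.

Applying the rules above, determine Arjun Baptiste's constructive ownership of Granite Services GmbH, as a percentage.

9.307683%

Chain via Redpoint Energy Co. → Bluewater Capital LLC → Larkspur Mining NL (R2): 79% × 29% × 77% × 19% = 3.351733% of Granite Services GmbH.
Chain via Meridian Manufacturing Inc. → Ashford Realty LP → Oakhollow Foods Inc. (R2): 26% × 55% × 85% × 49% = 5.95595% of Granite Services GmbH.
Aggregating (R1): 3.351733% + 5.95595% = 9.307683%.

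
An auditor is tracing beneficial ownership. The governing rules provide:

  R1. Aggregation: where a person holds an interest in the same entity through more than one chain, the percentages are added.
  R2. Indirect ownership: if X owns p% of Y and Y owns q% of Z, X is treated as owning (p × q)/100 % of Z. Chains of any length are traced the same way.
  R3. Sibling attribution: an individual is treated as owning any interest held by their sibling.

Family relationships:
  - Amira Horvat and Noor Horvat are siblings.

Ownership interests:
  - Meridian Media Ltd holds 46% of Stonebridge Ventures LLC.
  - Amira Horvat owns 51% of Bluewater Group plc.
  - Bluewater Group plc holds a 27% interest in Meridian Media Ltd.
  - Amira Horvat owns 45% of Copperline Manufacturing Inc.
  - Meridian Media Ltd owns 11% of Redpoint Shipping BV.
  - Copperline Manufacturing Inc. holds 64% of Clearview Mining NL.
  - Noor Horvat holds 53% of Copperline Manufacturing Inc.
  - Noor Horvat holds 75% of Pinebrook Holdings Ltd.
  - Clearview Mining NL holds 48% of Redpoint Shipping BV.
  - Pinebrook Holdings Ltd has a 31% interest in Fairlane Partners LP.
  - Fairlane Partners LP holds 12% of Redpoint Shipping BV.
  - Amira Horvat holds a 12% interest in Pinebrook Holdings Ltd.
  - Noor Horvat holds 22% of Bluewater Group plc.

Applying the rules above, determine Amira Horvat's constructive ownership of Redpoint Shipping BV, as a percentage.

35.5101%

By sibling attribution (R3), Amira Horvat is treated as also owning Noor Horvat's interest in Bluewater Group plc, giving 51% + 22% = 73%.
By sibling attribution (R3), Amira Horvat is treated as also owning Noor Horvat's interest in Copperline Manufacturing Inc, giving 45% + 53% = 98%.
By sibling attribution (R3), Amira Horvat is treated as also owning Noor Horvat's interest in Pinebrook Holdings Ltd, giving 12% + 75% = 87%.
Chain via Bluewater Group plc → Meridian Media Ltd (R2): 73% × 27% × 11% = 2.1681% of Redpoint Shipping BV.
Chain via Copperline Manufacturing Inc. → Clearview Mining NL (R2): 98% × 64% × 48% = 30.1056% of Redpoint Shipping BV.
Chain via Pinebrook Holdings Ltd → Fairlane Partners LP (R2): 87% × 31% × 12% = 3.2364% of Redpoint Shipping BV.
Aggregating (R1): 2.1681% + 30.1056% + 3.2364% = 35.5101%.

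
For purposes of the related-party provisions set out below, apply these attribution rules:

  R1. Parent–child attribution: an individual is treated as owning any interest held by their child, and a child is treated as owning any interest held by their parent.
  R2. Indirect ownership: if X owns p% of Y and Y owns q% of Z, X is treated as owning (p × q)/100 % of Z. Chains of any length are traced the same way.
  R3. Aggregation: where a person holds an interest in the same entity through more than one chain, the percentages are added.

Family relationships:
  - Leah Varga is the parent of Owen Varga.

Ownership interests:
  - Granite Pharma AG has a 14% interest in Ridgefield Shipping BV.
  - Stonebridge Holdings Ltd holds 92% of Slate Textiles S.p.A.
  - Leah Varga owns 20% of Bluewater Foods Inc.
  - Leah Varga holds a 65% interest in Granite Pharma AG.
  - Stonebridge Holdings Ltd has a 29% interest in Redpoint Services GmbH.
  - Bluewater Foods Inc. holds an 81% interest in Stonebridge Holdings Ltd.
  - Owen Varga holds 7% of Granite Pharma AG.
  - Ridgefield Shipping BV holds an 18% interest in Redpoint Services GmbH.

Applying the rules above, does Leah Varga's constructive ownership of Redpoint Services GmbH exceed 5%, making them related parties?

By parent–child attribution (R1), Leah Varga is treated as also owning Owen Varga's interest in Granite Pharma AG, giving 65% + 7% = 72%.
Chain via Bluewater Foods Inc. → Stonebridge Holdings Ltd (R2): 20% × 81% × 29% = 4.698% of Redpoint Services GmbH.
Chain via Granite Pharma AG → Ridgefield Shipping BV (R2): 72% × 14% × 18% = 1.8144% of Redpoint Services GmbH.
Aggregating (R3): 4.698% + 1.8144% = 6.5124%.
6.5124% exceeds the 5% threshold, so Leah is a related party to Redpoint Services GmbH.

Yes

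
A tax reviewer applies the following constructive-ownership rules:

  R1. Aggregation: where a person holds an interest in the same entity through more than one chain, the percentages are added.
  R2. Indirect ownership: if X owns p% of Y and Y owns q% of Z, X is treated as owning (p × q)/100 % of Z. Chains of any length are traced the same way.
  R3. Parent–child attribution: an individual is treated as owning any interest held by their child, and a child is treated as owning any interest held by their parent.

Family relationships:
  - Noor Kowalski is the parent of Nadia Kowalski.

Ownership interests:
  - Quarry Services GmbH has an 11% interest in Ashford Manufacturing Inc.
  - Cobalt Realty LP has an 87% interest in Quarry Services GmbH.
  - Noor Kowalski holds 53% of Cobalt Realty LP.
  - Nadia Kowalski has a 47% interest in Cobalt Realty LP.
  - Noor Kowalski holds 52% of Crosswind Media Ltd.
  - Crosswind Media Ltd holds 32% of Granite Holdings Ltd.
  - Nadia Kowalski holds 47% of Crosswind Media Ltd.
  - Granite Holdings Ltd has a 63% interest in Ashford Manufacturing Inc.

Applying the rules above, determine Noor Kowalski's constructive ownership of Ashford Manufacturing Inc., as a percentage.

29.5284%

By parent–child attribution (R3), Noor Kowalski is treated as also owning Nadia Kowalski's interest in Cobalt Realty LP, giving 53% + 47% = 100%.
By parent–child attribution (R3), Noor Kowalski is treated as also owning Nadia Kowalski's interest in Crosswind Media Ltd, giving 52% + 47% = 99%.
Chain via Cobalt Realty LP → Quarry Services GmbH (R2): 100% × 87% × 11% = 9.57% of Ashford Manufacturing Inc.
Chain via Crosswind Media Ltd → Granite Holdings Ltd (R2): 99% × 32% × 63% = 19.9584% of Ashford Manufacturing Inc.
Aggregating (R1): 9.57% + 19.9584% = 29.5284%.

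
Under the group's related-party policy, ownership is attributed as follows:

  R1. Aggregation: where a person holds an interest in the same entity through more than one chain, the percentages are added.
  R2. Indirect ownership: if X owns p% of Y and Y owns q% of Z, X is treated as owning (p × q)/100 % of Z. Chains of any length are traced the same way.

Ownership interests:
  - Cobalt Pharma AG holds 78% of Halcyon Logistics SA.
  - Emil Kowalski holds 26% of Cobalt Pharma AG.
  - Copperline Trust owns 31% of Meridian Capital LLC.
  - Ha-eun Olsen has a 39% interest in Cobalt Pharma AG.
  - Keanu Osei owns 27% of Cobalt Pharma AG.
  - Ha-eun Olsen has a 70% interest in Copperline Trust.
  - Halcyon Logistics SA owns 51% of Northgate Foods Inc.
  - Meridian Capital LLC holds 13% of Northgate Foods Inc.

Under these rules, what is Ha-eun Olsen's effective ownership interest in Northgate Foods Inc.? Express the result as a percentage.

Chain via Copperline Trust → Meridian Capital LLC (R2): 70% × 31% × 13% = 2.821% of Northgate Foods Inc.
Chain via Cobalt Pharma AG → Halcyon Logistics SA (R2): 39% × 78% × 51% = 15.5142% of Northgate Foods Inc.
Aggregating (R1): 2.821% + 15.5142% = 18.3352%.

18.3352%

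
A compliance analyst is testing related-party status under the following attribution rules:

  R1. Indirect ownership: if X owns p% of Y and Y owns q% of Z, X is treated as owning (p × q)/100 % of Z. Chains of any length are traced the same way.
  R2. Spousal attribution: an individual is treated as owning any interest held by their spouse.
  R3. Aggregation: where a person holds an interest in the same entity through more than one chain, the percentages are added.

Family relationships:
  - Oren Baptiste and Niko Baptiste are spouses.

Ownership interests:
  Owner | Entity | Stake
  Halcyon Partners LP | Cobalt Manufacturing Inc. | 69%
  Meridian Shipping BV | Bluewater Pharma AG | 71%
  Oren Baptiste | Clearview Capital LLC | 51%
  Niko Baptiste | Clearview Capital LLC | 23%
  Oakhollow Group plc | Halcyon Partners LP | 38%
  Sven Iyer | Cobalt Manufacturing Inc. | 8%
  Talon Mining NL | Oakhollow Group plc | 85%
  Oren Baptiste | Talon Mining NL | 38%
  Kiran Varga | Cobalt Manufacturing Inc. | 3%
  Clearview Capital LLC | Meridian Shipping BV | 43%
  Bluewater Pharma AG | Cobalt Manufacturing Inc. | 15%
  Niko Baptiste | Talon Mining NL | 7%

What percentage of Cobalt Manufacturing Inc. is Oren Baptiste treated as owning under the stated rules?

By spousal attribution (R2), Oren Baptiste is treated as also owning Niko Baptiste's interest in Talon Mining NL, giving 38% + 7% = 45%.
By spousal attribution (R2), Oren Baptiste is treated as also owning Niko Baptiste's interest in Clearview Capital LLC, giving 51% + 23% = 74%.
Chain via Talon Mining NL → Oakhollow Group plc → Halcyon Partners LP (R1): 45% × 85% × 38% × 69% = 10.02915% of Cobalt Manufacturing Inc.
Chain via Clearview Capital LLC → Meridian Shipping BV → Bluewater Pharma AG (R1): 74% × 43% × 71% × 15% = 3.38883% of Cobalt Manufacturing Inc.
Aggregating (R3): 10.02915% + 3.38883% = 13.41798%.

13.41798%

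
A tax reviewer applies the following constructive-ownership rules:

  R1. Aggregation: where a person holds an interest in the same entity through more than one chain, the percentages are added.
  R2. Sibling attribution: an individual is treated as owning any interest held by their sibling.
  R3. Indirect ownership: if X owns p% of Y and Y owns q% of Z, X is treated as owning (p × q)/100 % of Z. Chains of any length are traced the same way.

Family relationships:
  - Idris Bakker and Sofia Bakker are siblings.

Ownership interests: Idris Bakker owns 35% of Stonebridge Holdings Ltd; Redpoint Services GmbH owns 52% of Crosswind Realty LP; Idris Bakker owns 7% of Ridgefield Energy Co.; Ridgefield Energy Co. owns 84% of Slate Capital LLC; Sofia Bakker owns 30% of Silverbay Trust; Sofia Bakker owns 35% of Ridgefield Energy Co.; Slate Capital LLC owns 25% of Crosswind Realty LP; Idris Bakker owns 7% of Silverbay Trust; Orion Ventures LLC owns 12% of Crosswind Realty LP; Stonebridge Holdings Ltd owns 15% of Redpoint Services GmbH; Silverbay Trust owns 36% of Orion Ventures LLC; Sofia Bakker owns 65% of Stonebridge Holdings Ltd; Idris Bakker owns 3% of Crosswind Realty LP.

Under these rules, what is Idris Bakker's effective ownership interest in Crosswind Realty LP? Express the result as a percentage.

21.2184%

By sibling attribution (R2), Idris Bakker is treated as also owning Sofia Bakker's interest in Ridgefield Energy Co, giving 7% + 35% = 42%.
By sibling attribution (R2), Idris Bakker is treated as also owning Sofia Bakker's interest in Stonebridge Holdings Ltd, giving 35% + 65% = 100%.
By sibling attribution (R2), Idris Bakker is treated as also owning Sofia Bakker's interest in Silverbay Trust, giving 7% + 30% = 37%.
Chain via Ridgefield Energy Co. → Slate Capital LLC (R3): 42% × 84% × 25% = 8.82% of Crosswind Realty LP.
Chain via Stonebridge Holdings Ltd → Redpoint Services GmbH (R3): 100% × 15% × 52% = 7.8% of Crosswind Realty LP.
Chain via Silverbay Trust → Orion Ventures LLC (R3): 37% × 36% × 12% = 1.5984% of Crosswind Realty LP.
Direct interest in Crosswind Realty LP: 3%.
Aggregating (R1): 8.82% + 7.8% + 1.5984% + 3% = 21.2184%.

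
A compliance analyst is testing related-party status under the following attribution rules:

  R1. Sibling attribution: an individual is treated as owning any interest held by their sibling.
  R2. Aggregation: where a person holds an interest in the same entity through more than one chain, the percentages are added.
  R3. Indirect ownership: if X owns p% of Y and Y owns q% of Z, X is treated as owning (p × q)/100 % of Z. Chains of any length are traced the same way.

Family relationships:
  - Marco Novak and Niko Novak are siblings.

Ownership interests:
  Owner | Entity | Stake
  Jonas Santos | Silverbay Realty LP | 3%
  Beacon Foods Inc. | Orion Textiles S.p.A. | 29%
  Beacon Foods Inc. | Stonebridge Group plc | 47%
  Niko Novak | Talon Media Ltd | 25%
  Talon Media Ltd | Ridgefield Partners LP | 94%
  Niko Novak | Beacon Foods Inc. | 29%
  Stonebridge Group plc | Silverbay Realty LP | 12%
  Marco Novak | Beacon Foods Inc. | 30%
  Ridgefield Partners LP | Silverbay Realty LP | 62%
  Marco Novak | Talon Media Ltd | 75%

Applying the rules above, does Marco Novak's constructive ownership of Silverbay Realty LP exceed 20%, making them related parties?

By sibling attribution (R1), Marco Novak is treated as also owning Niko Novak's interest in Talon Media Ltd, giving 75% + 25% = 100%.
By sibling attribution (R1), Marco Novak is treated as also owning Niko Novak's interest in Beacon Foods Inc, giving 30% + 29% = 59%.
Chain via Talon Media Ltd → Ridgefield Partners LP (R3): 100% × 94% × 62% = 58.28% of Silverbay Realty LP.
Chain via Beacon Foods Inc. → Stonebridge Group plc (R3): 59% × 47% × 12% = 3.3276% of Silverbay Realty LP.
Aggregating (R2): 58.28% + 3.3276% = 61.6076%.
61.6076% exceeds the 20% threshold, so Marco is a related party to Silverbay Realty LP.

Yes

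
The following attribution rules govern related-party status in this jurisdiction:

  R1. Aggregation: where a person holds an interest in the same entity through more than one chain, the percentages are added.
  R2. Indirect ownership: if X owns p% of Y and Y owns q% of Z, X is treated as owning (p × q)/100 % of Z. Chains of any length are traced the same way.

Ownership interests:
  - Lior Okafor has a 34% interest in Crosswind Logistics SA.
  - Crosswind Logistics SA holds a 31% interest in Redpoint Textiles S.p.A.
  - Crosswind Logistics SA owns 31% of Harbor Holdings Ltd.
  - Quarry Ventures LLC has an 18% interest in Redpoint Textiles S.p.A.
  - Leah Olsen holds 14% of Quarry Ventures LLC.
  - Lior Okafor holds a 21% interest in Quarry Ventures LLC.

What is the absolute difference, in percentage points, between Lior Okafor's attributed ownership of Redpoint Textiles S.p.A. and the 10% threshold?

Chain via Quarry Ventures LLC (R2): 21% × 18% = 3.78% of Redpoint Textiles S.p.A.
Chain via Crosswind Logistics SA (R2): 34% × 31% = 10.54% of Redpoint Textiles S.p.A.
Aggregating (R1): 3.78% + 10.54% = 14.32%.
14.32% exceeds the 10% threshold by 4.32 percentage points.

4.32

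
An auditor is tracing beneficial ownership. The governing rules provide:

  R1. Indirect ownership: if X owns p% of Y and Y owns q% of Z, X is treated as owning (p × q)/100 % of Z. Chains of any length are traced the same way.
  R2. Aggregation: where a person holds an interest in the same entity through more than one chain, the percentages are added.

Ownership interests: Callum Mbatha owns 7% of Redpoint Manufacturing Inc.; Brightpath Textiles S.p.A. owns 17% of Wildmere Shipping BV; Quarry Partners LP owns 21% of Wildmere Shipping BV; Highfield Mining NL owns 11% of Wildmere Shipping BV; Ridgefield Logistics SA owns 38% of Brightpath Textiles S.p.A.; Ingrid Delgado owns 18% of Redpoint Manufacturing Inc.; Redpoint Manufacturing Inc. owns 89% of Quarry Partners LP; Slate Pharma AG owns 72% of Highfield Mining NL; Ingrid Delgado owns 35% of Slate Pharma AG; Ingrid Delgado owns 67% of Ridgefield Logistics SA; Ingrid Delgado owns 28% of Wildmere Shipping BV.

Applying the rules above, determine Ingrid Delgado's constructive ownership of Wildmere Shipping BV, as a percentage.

38.4644%

Chain via Redpoint Manufacturing Inc. → Quarry Partners LP (R1): 18% × 89% × 21% = 3.3642% of Wildmere Shipping BV.
Chain via Ridgefield Logistics SA → Brightpath Textiles S.p.A. (R1): 67% × 38% × 17% = 4.3282% of Wildmere Shipping BV.
Chain via Slate Pharma AG → Highfield Mining NL (R1): 35% × 72% × 11% = 2.772% of Wildmere Shipping BV.
Direct interest in Wildmere Shipping BV: 28%.
Aggregating (R2): 3.3642% + 4.3282% + 2.772% + 28% = 38.4644%.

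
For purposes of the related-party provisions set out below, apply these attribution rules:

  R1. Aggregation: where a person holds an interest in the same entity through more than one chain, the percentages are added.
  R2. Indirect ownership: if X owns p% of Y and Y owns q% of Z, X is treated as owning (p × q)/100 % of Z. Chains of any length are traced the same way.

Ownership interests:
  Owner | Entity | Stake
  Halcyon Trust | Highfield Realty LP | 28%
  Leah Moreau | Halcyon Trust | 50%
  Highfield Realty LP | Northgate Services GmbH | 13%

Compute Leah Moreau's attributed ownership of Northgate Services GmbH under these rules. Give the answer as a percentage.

1.82%

Chain via Halcyon Trust → Highfield Realty LP (R2): 50% × 28% × 13% = 1.82% of Northgate Services GmbH.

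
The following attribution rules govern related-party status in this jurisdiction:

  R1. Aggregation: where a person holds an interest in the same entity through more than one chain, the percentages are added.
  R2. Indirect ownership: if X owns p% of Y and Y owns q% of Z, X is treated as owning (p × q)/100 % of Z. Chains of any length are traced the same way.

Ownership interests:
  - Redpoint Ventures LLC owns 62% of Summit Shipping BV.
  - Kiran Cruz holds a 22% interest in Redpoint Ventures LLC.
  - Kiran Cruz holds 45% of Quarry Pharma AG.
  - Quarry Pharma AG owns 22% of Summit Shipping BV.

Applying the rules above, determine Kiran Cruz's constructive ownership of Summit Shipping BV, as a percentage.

Chain via Redpoint Ventures LLC (R2): 22% × 62% = 13.64% of Summit Shipping BV.
Chain via Quarry Pharma AG (R2): 45% × 22% = 9.9% of Summit Shipping BV.
Aggregating (R1): 13.64% + 9.9% = 23.54%.

23.54%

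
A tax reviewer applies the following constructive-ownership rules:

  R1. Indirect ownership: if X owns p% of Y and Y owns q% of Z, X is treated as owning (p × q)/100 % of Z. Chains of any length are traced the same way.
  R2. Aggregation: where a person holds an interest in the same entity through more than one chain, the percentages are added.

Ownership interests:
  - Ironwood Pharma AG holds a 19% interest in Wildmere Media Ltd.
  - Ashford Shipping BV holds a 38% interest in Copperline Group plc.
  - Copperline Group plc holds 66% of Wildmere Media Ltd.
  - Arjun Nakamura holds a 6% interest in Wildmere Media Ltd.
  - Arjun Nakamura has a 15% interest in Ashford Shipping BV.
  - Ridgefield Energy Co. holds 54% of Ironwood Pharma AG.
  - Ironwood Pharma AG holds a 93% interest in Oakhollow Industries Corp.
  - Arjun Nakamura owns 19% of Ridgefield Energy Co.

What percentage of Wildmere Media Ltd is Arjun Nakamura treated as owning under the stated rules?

Chain via Ridgefield Energy Co. → Ironwood Pharma AG (R1): 19% × 54% × 19% = 1.9494% of Wildmere Media Ltd.
Chain via Ashford Shipping BV → Copperline Group plc (R1): 15% × 38% × 66% = 3.762% of Wildmere Media Ltd.
Direct interest in Wildmere Media Ltd: 6%.
Aggregating (R2): 1.9494% + 3.762% + 6% = 11.7114%.

11.7114%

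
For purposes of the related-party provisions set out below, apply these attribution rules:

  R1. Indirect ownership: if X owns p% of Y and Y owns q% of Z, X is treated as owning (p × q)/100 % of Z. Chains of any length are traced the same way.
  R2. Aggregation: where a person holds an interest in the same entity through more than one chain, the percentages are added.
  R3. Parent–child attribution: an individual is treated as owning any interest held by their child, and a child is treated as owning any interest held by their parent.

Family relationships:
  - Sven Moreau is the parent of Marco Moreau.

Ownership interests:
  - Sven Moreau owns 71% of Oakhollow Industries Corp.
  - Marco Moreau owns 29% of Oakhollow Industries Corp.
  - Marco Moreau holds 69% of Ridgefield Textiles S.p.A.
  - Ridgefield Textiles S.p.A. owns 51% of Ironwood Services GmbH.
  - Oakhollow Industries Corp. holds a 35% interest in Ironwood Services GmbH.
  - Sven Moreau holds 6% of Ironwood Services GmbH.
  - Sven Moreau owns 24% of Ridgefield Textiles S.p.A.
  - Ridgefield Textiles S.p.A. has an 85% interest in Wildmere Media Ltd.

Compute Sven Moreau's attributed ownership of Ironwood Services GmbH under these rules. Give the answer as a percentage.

88.43%

By parent–child attribution (R3), Sven Moreau is treated as also owning Marco Moreau's interest in Ridgefield Textiles S.p.A, giving 24% + 69% = 93%.
By parent–child attribution (R3), Sven Moreau is treated as also owning Marco Moreau's interest in Oakhollow Industries Corp, giving 71% + 29% = 100%.
Chain via Ridgefield Textiles S.p.A. (R1): 93% × 51% = 47.43% of Ironwood Services GmbH.
Chain via Oakhollow Industries Corp. (R1): 100% × 35% = 35% of Ironwood Services GmbH.
Direct interest in Ironwood Services GmbH: 6%.
Aggregating (R2): 47.43% + 35% + 6% = 88.43%.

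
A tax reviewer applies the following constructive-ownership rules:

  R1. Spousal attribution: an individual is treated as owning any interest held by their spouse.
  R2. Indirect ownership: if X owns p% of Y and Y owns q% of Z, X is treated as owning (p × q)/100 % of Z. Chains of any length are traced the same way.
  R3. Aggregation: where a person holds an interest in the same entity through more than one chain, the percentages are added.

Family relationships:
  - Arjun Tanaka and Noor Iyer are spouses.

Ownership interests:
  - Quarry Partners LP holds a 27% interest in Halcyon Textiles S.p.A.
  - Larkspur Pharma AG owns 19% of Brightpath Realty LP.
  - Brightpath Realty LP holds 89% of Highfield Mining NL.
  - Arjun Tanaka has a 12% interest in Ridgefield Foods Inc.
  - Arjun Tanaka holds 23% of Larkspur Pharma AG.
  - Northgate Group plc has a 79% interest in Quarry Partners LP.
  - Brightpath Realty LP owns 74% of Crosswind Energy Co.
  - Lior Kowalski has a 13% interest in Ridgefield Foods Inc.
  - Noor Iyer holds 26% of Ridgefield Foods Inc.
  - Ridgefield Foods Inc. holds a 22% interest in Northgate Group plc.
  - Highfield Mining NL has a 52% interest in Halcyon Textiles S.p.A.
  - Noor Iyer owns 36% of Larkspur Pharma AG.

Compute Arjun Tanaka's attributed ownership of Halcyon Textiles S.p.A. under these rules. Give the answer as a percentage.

By spousal attribution (R1), Arjun Tanaka is treated as also owning Noor Iyer's interest in Larkspur Pharma AG, giving 23% + 36% = 59%.
By spousal attribution (R1), Arjun Tanaka is treated as also owning Noor Iyer's interest in Ridgefield Foods Inc, giving 12% + 26% = 38%.
Chain via Larkspur Pharma AG → Brightpath Realty LP → Highfield Mining NL (R2): 59% × 19% × 89% × 52% = 5.187988% of Halcyon Textiles S.p.A.
Chain via Ridgefield Foods Inc. → Northgate Group plc → Quarry Partners LP (R2): 38% × 22% × 79% × 27% = 1.783188% of Halcyon Textiles S.p.A.
Aggregating (R3): 5.187988% + 1.783188% = 6.971176%.

6.971176%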